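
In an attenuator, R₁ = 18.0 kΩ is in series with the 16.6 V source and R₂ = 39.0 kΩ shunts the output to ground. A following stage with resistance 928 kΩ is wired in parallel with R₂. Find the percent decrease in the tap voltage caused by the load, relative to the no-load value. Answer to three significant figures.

The divider's output (Thévenin) resistance is R₁‖R₂ = 12.32 kΩ.
Fractional drop under load = R_th/(R_th + R_L) = 12.32 / (12.32 + 928) = 0.01310.
So the output falls by 1.31 %.

1.31 %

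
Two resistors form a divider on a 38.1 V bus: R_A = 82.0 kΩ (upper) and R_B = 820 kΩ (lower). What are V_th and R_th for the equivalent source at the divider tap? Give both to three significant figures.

V_th = 34.6 V, R_th = 74.5 kΩ

V_th is the open-circuit tap voltage: 38.1 × 820/(82.0 + 820) = 34.6 V.
With the supply zeroed, R_A and R_B appear in parallel from the tap: R_th = R_A‖R_B = (82.0 × 820)/902.0 = 74.5 kΩ.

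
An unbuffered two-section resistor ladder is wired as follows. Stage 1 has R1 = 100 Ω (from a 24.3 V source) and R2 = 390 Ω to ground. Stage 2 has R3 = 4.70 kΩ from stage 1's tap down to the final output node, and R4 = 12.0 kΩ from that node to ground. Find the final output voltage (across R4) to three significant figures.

Stage 2 presents R3+R4 = 16700 Ω as a load on stage 1's tap.
Stage 1's lower leg becomes R2‖(R3+R4) = 381.1 Ω, so V_mid = 24.3 × 381.1/481.1 = 19.25 V.
Stage 2 is itself unloaded: V_out = V_mid × R4/(R3+R4) = 19.25 × 12000/16700 = 13.8 V.

V_out ≈ 13.8 V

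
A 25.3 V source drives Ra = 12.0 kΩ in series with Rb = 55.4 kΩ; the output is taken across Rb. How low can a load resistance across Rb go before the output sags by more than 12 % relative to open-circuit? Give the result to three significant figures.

Output resistance R_th = Ra‖Rb = (12.0 × 55.4)/67.40 = 9.864 kΩ.
The fractional drop is R_th/(R_th + R_L); requiring this ≤ 0.120 gives R_L ≥ R_th(1/0.120 − 1) = 9.864 × 7.333 = 72.3 kΩ.

R_L(min) ≈ 72.3 kΩ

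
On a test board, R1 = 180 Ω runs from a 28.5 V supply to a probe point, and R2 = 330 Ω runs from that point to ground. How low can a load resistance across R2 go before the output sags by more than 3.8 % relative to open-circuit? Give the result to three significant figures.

Output resistance R_th = R1‖R2 = (180 × 330)/510.0 = 116.5 Ω.
The fractional drop is R_th/(R_th + R_L); requiring this ≤ 0.0380 gives R_L ≥ R_th(1/0.0380 − 1) = 116.5 × 25.32 = 2.95 kΩ.

R_L(min) ≈ 2.95 kΩ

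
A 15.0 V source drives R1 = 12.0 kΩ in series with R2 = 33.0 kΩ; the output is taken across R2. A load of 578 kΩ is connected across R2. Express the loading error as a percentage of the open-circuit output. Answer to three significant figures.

The divider's output (Thévenin) resistance is R1‖R2 = 8.800 kΩ.
Fractional drop under load = R_th/(R_th + R_L) = 8.800 / (8.800 + 578) = 0.01500.
So the output falls by 1.50 %.

1.50 %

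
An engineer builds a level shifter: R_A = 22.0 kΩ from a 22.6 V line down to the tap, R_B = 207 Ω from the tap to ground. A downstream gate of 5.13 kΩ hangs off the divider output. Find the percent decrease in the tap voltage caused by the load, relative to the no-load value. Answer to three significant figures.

The divider's output (Thévenin) resistance is R_A‖R_B = 205.1 Ω.
Fractional drop under load = R_th/(R_th + R_L) = 205.1 / (205.1 + 5130) = 0.03844.
So the output falls by 3.84 %.

3.84 %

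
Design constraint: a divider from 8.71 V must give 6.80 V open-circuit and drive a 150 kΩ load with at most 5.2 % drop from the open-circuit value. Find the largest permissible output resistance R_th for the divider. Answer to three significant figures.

R_th ≤ 8.23 kΩ

Loading drop = R_th/(R_th + R_L) ≤ 0.0520, so R_th ≤ R_L · ε/(1−ε) = 150 kΩ × 0.0520/0.9480 = 8.23 kΩ.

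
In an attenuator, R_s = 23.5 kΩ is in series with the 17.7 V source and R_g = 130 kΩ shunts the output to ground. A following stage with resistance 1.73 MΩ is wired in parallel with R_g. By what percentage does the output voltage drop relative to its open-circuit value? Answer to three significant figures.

1.14 %

The divider's output (Thévenin) resistance is R_s‖R_g = 19.90 kΩ.
Fractional drop under load = R_th/(R_th + R_L) = 19.90 / (19.90 + 1730) = 0.01137.
So the output falls by 1.14 %.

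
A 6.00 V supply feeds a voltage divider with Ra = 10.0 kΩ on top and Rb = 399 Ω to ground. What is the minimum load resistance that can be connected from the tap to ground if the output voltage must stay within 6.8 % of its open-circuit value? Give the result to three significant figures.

Output resistance R_th = Ra‖Rb = (10000 × 399)/10400 = 383.7 Ω.
The fractional drop is R_th/(R_th + R_L); requiring this ≤ 0.0680 gives R_L ≥ R_th(1/0.0680 − 1) = 383.7 × 13.71 = 5.26 kΩ.

R_L(min) ≈ 5.26 kΩ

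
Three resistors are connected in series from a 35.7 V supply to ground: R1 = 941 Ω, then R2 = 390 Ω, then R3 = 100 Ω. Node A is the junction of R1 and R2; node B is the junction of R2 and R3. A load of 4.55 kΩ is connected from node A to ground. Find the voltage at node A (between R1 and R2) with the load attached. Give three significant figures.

V ≈ 11.4 V

Below node A the series string R2+R3 = 490.0 Ω sits in parallel with the 4550 Ω load: 442.4 Ω.
V_A = 35.7 × 442.4/(941 + 442.4) = 11.4 V.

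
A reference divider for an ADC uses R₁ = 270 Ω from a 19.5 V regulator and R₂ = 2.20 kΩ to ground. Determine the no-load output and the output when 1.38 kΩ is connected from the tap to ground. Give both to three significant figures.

Unloaded: 17.4 V; loaded: 14.8 V

Open-circuit: V = 19.5 × 2200/(270 + 2200) = 17.4 V.
With the load, R₂ becomes R₂‖R_L = 848.0 Ω, so V = 19.5 × 848.0/1118 = 14.8 V.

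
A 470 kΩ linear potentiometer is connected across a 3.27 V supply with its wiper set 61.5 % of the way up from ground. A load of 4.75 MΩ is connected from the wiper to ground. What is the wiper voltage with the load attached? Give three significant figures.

V ≈ 1.97 V

The wiper splits the pot into (1−α)R = 180.9 kΩ above and αR = 289.1 kΩ below.
Lower section ‖ load = 272.5 kΩ.
V_wiper = 3.27 × 272.5/(180.9 + 272.5) = 1.97 V.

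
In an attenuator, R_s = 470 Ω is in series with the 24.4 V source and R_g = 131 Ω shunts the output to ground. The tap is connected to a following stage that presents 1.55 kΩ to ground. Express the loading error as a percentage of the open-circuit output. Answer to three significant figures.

6.20 %

The divider's output (Thévenin) resistance is R_s‖R_g = 102.4 Ω.
Fractional drop under load = R_th/(R_th + R_L) = 102.4 / (102.4 + 1550) = 0.06200.
So the output falls by 6.20 %.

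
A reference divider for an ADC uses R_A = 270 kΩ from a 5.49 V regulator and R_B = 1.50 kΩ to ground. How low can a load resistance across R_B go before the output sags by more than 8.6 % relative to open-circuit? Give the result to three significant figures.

R_L(min) ≈ 15.9 kΩ

Output resistance R_th = R_A‖R_B = (270 × 1.50)/271.5 = 1.492 kΩ.
The fractional drop is R_th/(R_th + R_L); requiring this ≤ 0.0860 gives R_L ≥ R_th(1/0.0860 − 1) = 1.492 × 10.63 = 15.9 kΩ.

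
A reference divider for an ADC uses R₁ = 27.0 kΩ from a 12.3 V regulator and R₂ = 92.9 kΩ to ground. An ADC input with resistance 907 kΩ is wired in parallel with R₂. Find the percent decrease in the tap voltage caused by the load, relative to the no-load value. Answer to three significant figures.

The divider's output (Thévenin) resistance is R₁‖R₂ = 20.92 kΩ.
Fractional drop under load = R_th/(R_th + R_L) = 20.92 / (20.92 + 907) = 0.02254.
So the output falls by 2.25 %.

2.25 %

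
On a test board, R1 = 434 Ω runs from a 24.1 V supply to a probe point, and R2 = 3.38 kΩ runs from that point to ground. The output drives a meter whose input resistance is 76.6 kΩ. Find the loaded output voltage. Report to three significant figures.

The load sits in parallel with R2: R2‖R_L = (3380 × 76600) / (3380 + 76600) = 3237 Ω.
V_out = 24.1 × 3237 / (434 + 3237) = 24.1 × 3237/3671 = 21.3 V.
(Unloaded it would have been 21.4 V.)

V_out ≈ 21.3 V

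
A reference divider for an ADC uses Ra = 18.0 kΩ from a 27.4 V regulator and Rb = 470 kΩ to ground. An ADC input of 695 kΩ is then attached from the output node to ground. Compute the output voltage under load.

The load sits in parallel with Rb: Rb‖R_L = (470 × 695) / (470 + 695) = 280.4 kΩ.
V_out = 27.4 × 280.4 / (18.0 + 280.4) = 27.4 × 280.4/298.4 = 25.7 V.

V_out ≈ 25.7 V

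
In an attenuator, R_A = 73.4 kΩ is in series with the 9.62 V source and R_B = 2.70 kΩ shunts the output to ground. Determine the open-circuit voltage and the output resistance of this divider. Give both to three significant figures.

V_th is the open-circuit tap voltage: 9.62 × 2.70/(73.4 + 2.70) = 0.341 V.
With the supply zeroed, R_A and R_B appear in parallel from the tap: R_th = R_A‖R_B = (73.4 × 2.70)/76.10 = 2.60 kΩ.

V_th = 0.341 V, R_th = 2.60 kΩ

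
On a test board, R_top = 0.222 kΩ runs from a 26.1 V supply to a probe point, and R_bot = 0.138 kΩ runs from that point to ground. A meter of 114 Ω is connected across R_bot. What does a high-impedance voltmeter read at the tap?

The load sits in parallel with R_bot: R_bot‖R_L = (138 × 114) / (138 + 114) = 62.43 Ω.
V_out = 26.1 × 62.43 / (222 + 62.43) = 26.1 × 62.43/284.4 = 5.73 V.
(Unloaded it would have been 10.0 V.)

V_out ≈ 5.73 V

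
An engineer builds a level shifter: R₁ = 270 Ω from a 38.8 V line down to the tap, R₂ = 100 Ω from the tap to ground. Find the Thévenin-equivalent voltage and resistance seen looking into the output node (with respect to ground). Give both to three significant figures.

V_th is the open-circuit tap voltage: 38.8 × 100/(270 + 100) = 10.5 V.
With the supply zeroed, R₁ and R₂ appear in parallel from the tap: R_th = R₁‖R₂ = (270 × 100)/370.0 = 73.0 Ω.

V_th = 10.5 V, R_th = 73.0 Ω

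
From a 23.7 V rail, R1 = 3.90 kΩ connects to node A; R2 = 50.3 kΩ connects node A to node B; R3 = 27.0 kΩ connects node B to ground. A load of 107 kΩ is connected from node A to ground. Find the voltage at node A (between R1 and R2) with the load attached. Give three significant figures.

Below node A the series string R2+R3 = 77.30 kΩ sits in parallel with the 107 kΩ load: 44.88 kΩ.
V_A = 23.7 × 44.88/(3.90 + 44.88) = 21.8 V.

V ≈ 21.8 V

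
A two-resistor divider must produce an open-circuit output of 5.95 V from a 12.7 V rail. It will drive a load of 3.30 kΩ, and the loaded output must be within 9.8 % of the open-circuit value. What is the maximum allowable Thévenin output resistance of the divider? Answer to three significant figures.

Loading drop = R_th/(R_th + R_L) ≤ 0.0980, so R_th ≤ R_L · ε/(1−ε) = 3.30 kΩ × 0.0980/0.9020 = 359 Ω.
(Any R1, R2 with R2/(R1+R2) = 0.469 and R1‖R2 ≤ 359 Ω will meet the spec.)

R_th ≤ 359 Ω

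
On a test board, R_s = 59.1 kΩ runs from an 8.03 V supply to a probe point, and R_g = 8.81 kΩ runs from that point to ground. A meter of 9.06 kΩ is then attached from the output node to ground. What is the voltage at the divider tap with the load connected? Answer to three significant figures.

The load sits in parallel with R_g: R_g‖R_L = (8.81 × 9.06) / (8.81 + 9.06) = 4.467 kΩ.
V_out = 8.03 × 4.467 / (59.1 + 4.467) = 8.03 × 4.467/63.57 = 0.564 V.

V_out ≈ 0.564 V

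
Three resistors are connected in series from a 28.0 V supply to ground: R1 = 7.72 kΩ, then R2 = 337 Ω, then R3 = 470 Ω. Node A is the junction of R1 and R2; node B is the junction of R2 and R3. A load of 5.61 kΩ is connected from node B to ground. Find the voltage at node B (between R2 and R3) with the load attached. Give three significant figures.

At node B, R3 is in parallel with the load: R3‖R_L = 433.7 Ω.
Below node A the resistance is R2 + (R3‖R_L) = 770.7 Ω, so V_A = 28.0 × 770.7/8491 = 2.541 V.
Then V_B = V_A × (R3‖R_L)/(R2 + R3‖R_L) = 2.541 × 433.7/770.7 = 1.43 V.

V ≈ 1.43 V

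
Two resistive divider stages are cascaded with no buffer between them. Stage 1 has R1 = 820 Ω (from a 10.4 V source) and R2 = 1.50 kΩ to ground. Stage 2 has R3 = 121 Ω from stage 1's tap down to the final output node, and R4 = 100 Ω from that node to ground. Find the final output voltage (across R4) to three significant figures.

Stage 2 presents R3+R4 = 221.0 Ω as a load on stage 1's tap.
Stage 1's lower leg becomes R2‖(R3+R4) = 192.6 Ω, so V_mid = 10.4 × 192.6/1013 = 1.978 V.
Stage 2 is itself unloaded: V_out = V_mid × R4/(R3+R4) = 1.978 × 100/221.0 = 0.895 V.

V_out ≈ 0.895 V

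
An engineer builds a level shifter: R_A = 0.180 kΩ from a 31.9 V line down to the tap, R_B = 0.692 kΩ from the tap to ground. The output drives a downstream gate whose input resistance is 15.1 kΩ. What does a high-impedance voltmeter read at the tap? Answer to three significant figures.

V_out ≈ 25.1 V

The load sits in parallel with R_B: R_B‖R_L = (692 × 15100) / (692 + 15100) = 661.7 Ω.
V_out = 31.9 × 661.7 / (180 + 661.7) = 31.9 × 661.7/841.7 = 25.1 V.
(Unloaded it would have been 25.3 V.)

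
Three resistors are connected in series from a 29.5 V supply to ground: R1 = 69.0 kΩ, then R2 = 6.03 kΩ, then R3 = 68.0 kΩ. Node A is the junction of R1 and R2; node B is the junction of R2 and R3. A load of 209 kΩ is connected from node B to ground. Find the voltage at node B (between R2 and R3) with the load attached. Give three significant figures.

V ≈ 12.0 V

At node B, R3 is in parallel with the load: R3‖R_L = 51.31 kΩ.
Below node A the resistance is R2 + (R3‖R_L) = 57.34 kΩ, so V_A = 29.5 × 57.34/126.3 = 13.39 V.
Then V_B = V_A × (R3‖R_L)/(R2 + R3‖R_L) = 13.39 × 51.31/57.34 = 12.0 V.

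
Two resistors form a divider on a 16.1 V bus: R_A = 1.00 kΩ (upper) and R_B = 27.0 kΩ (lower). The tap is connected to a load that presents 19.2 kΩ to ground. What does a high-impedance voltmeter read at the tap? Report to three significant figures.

V_out ≈ 14.8 V

The load sits in parallel with R_B: R_B‖R_L = (27.0 × 19.2) / (27.0 + 19.2) = 11.22 kΩ.
V_out = 16.1 × 11.22 / (1.00 + 11.22) = 16.1 × 11.22/12.22 = 14.8 V.
(Unloaded it would have been 15.5 V.)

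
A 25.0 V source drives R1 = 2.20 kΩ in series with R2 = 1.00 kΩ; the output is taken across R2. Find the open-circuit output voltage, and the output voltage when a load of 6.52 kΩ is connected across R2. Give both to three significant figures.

Open-circuit: V = 25.0 × 1.00/(2.20 + 1.00) = 7.81 V.
With the load, R2 becomes R2‖R_L = 0.8670 kΩ, so V = 25.0 × 0.8670/3.067 = 7.07 V.

Unloaded: 7.81 V; loaded: 7.07 V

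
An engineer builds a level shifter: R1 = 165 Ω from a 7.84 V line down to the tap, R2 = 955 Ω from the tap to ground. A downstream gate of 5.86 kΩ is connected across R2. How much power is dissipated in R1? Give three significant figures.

Total resistance from the source is R1 + (R2‖R_L) = 986.2 Ω, so I = 7.84/986.2 Ω = 7.950 mA.
P = I²·R1 = (7.950 mA)² × 165 Ω = 10.4 mW.

P ≈ 10.4 mW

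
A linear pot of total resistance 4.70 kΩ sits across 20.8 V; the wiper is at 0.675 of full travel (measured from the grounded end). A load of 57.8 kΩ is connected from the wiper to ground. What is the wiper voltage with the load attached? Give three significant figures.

V ≈ 13.8 V

The wiper splits the pot into (1−α)R = 1.527 kΩ above and αR = 3.172 kΩ below.
Lower section ‖ load = 3.007 kΩ.
V_wiper = 20.8 × 3.007/(1.527 + 3.007) = 13.8 V.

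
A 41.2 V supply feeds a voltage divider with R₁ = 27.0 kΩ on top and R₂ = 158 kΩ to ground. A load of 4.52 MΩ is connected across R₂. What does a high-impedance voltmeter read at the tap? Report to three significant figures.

V_out ≈ 35.0 V

The load sits in parallel with R₂: R₂‖R_L = (158 × 4520) / (158 + 4520) = 152.7 kΩ.
V_out = 41.2 × 152.7 / (27.0 + 152.7) = 41.2 × 152.7/179.7 = 35.0 V.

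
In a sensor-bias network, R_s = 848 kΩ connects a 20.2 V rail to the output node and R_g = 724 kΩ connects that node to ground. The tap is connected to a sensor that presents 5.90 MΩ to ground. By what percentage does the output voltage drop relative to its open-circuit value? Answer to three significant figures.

The divider's output (Thévenin) resistance is R_s‖R_g = 390.6 kΩ.
Fractional drop under load = R_th/(R_th + R_L) = 390.6 / (390.6 + 5900) = 0.06209.
So the output falls by 6.21 %.

6.21 %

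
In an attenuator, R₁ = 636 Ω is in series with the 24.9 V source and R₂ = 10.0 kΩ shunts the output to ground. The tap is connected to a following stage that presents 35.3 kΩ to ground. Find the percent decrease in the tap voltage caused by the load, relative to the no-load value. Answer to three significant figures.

1.67 %

The divider's output (Thévenin) resistance is R₁‖R₂ = 598.0 Ω.
Fractional drop under load = R_th/(R_th + R_L) = 598.0 / (598.0 + 35300) = 0.01666.
So the output falls by 1.67 %.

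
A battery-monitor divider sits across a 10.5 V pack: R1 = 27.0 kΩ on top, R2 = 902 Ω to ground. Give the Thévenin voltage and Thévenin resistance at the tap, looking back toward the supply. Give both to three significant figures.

V_th is the open-circuit tap voltage: 10.5 × 902/(27000 + 902) = 0.339 V.
With the supply zeroed, R1 and R2 appear in parallel from the tap: R_th = R1‖R2 = (27000 × 902)/27900 = 873 Ω.

V_th = 0.339 V, R_th = 873 Ω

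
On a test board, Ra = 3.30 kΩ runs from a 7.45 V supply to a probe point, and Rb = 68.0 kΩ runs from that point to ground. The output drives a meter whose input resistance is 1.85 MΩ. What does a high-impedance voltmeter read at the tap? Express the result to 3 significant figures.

The load sits in parallel with Rb: Rb‖R_L = (68.0 × 1850) / (68.0 + 1850) = 65.59 kΩ.
V_out = 7.45 × 65.59 / (3.30 + 65.59) = 7.45 × 65.59/68.89 = 7.09 V.

V_out ≈ 7.09 V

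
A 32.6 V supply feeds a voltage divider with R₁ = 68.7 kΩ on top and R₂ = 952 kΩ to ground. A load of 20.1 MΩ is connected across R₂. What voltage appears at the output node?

The load sits in parallel with R₂: R₂‖R_L = (952 × 20100) / (952 + 20100) = 908.9 kΩ.
V_out = 32.6 × 908.9 / (68.7 + 908.9) = 32.6 × 908.9/977.6 = 30.3 V.

V_out ≈ 30.3 V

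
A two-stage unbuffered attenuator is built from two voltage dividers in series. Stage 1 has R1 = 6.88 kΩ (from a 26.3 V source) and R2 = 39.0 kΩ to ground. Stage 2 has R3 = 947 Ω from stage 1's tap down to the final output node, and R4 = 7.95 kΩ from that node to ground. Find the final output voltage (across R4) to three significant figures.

V_out ≈ 12.1 V

Stage 2 presents R3+R4 = 8897 Ω as a load on stage 1's tap.
Stage 1's lower leg becomes R2‖(R3+R4) = 7244 Ω, so V_mid = 26.3 × 7244/14120 = 13.49 V.
Stage 2 is itself unloaded: V_out = V_mid × R4/(R3+R4) = 13.49 × 7950/8897 = 12.1 V.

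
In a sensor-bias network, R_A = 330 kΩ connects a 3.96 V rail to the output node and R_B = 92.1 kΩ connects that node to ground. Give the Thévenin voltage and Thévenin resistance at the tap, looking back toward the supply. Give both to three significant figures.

V_th = 0.864 V, R_th = 72.0 kΩ

V_th is the open-circuit tap voltage: 3.96 × 92.1/(330 + 92.1) = 0.864 V.
With the supply zeroed, R_A and R_B appear in parallel from the tap: R_th = R_A‖R_B = (330 × 92.1)/422.1 = 72.0 kΩ.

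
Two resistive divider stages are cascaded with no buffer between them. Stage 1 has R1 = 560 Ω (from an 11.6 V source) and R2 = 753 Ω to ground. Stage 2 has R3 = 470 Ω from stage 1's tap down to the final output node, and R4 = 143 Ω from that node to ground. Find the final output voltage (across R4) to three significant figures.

Stage 2 presents R3+R4 = 613.0 Ω as a load on stage 1's tap.
Stage 1's lower leg becomes R2‖(R3+R4) = 337.9 Ω, so V_mid = 11.6 × 337.9/897.9 = 4.365 V.
Stage 2 is itself unloaded: V_out = V_mid × R4/(R3+R4) = 4.365 × 143/613.0 = 1.02 V.

V_out ≈ 1.02 V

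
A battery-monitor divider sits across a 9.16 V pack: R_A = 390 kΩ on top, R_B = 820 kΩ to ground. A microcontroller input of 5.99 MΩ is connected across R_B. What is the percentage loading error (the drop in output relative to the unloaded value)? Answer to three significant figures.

The divider's output (Thévenin) resistance is R_A‖R_B = 264.3 kΩ.
Fractional drop under load = R_th/(R_th + R_L) = 264.3 / (264.3 + 5990) = 0.04226.
So the output falls by 4.23 %.

4.23 %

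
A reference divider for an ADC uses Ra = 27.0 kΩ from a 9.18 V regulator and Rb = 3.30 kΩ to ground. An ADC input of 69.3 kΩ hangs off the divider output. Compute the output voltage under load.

V_out ≈ 0.959 V

The load sits in parallel with Rb: Rb‖R_L = (3.30 × 69.3) / (3.30 + 69.3) = 3.150 kΩ.
V_out = 9.18 × 3.150 / (27.0 + 3.150) = 9.18 × 3.150/30.15 = 0.959 V.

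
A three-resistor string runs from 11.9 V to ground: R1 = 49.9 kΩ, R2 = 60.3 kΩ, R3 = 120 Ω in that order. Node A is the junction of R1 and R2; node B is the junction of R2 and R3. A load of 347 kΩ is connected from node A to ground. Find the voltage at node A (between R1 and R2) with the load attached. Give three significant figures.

Below node A the series string R2+R3 = 60420 Ω sits in parallel with the 347000 Ω load: 51460 Ω.
V_A = 11.9 × 51460/(49900 + 51460) = 6.04 V.

V ≈ 6.04 V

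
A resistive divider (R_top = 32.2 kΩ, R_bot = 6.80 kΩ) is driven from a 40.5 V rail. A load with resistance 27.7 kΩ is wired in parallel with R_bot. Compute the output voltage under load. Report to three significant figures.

The load sits in parallel with R_bot: R_bot‖R_L = (6.80 × 27.7) / (6.80 + 27.7) = 5.460 kΩ.
V_out = 40.5 × 5.460 / (32.2 + 5.460) = 40.5 × 5.460/37.66 = 5.87 V.

V_out ≈ 5.87 V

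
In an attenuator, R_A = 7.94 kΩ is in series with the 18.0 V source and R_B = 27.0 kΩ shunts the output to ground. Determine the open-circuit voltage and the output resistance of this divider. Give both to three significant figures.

V_th is the open-circuit tap voltage: 18.0 × 27.0/(7.94 + 27.0) = 13.9 V.
With the supply zeroed, R_A and R_B appear in parallel from the tap: R_th = R_A‖R_B = (7.94 × 27.0)/34.94 = 6.14 kΩ.

V_th = 13.9 V, R_th = 6.14 kΩ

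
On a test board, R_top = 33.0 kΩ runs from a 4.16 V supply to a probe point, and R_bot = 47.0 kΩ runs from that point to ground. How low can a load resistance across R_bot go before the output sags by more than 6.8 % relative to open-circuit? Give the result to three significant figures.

R_L(min) ≈ 266 kΩ

Output resistance R_th = R_top‖R_bot = (33.0 × 47.0)/80.00 = 19.39 kΩ.
The fractional drop is R_th/(R_th + R_L); requiring this ≤ 0.0680 gives R_L ≥ R_th(1/0.0680 − 1) = 19.39 × 13.71 = 266 kΩ.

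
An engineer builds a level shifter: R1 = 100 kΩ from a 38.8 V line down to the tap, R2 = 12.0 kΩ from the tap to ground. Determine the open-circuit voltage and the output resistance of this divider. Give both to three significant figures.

V_th is the open-circuit tap voltage: 38.8 × 12.0/(100 + 12.0) = 4.16 V.
With the supply zeroed, R1 and R2 appear in parallel from the tap: R_th = R1‖R2 = (100 × 12.0)/112.0 = 10.7 kΩ.

V_th = 4.16 V, R_th = 10.7 kΩ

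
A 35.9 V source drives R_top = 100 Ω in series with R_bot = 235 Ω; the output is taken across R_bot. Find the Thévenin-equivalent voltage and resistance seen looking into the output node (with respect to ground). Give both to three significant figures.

V_th = 25.2 V, R_th = 70.1 Ω

V_th is the open-circuit tap voltage: 35.9 × 235/(100 + 235) = 25.2 V.
With the supply zeroed, R_top and R_bot appear in parallel from the tap: R_th = R_top‖R_bot = (100 × 235)/335.0 = 70.1 Ω.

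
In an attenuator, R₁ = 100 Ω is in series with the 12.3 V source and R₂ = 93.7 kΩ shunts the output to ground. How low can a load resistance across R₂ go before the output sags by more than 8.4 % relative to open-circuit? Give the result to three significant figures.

R_L(min) ≈ 1.09 kΩ

Output resistance R_th = R₁‖R₂ = (100 × 93700)/93800 = 99.89 Ω.
The fractional drop is R_th/(R_th + R_L); requiring this ≤ 0.0840 gives R_L ≥ R_th(1/0.0840 − 1) = 99.89 × 10.90 = 1.09 kΩ.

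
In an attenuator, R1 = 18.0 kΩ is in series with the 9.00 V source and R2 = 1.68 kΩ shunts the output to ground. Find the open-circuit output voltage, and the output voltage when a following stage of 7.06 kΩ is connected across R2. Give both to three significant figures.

Open-circuit: V = 9.00 × 1.68/(18.0 + 1.68) = 0.768 V.
With the load, R2 becomes R2‖R_L = 1.357 kΩ, so V = 9.00 × 1.357/19.36 = 0.631 V.

Unloaded: 0.768 V; loaded: 0.631 V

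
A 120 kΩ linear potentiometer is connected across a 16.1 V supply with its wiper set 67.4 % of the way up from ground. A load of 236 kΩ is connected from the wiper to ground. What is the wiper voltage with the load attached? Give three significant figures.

V ≈ 9.76 V

The wiper splits the pot into (1−α)R = 39.12 kΩ above and αR = 80.88 kΩ below.
Lower section ‖ load = 60.24 kΩ.
V_wiper = 16.1 × 60.24/(39.12 + 60.24) = 9.76 V.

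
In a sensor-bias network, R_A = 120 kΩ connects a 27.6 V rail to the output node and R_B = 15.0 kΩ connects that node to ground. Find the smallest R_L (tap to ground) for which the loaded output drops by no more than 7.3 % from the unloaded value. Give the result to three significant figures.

Output resistance R_th = R_A‖R_B = (120 × 15.0)/135.0 = 13.33 kΩ.
The fractional drop is R_th/(R_th + R_L); requiring this ≤ 0.0730 gives R_L ≥ R_th(1/0.0730 − 1) = 13.33 × 12.70 = 169 kΩ.

R_L(min) ≈ 169 kΩ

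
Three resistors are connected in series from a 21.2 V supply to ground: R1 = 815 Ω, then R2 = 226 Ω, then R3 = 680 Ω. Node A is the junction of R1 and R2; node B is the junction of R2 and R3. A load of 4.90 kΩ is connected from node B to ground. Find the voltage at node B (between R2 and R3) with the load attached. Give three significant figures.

At node B, R3 is in parallel with the load: R3‖R_L = 597.1 Ω.
Below node A the resistance is R2 + (R3‖R_L) = 823.1 Ω, so V_A = 21.2 × 823.1/1638 = 10.65 V.
Then V_B = V_A × (R3‖R_L)/(R2 + R3‖R_L) = 10.65 × 597.1/823.1 = 7.73 V.

V ≈ 7.73 V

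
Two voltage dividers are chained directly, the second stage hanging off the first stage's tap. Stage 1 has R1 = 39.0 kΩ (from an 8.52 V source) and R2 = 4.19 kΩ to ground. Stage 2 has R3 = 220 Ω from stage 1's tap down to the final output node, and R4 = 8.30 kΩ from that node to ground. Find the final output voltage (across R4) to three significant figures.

V_out ≈ 0.558 V

Stage 2 presents R3+R4 = 8520 Ω as a load on stage 1's tap.
Stage 1's lower leg becomes R2‖(R3+R4) = 2809 Ω, so V_mid = 8.52 × 2809/41810 = 0.5724 V.
Stage 2 is itself unloaded: V_out = V_mid × R4/(R3+R4) = 0.5724 × 8300/8520 = 0.558 V.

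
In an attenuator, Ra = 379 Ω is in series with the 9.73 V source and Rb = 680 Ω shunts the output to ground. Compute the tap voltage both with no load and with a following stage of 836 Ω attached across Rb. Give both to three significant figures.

Open-circuit: V = 9.73 × 680/(379 + 680) = 6.25 V.
With the load, Rb becomes Rb‖R_L = 375.0 Ω, so V = 9.73 × 375.0/754.0 = 4.84 V.

Unloaded: 6.25 V; loaded: 4.84 V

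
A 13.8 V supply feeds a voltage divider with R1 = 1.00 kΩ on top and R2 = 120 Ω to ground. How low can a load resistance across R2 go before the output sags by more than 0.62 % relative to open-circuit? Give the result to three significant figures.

R_L(min) ≈ 17.2 kΩ

Output resistance R_th = R1‖R2 = (1000 × 120)/1120 = 107.1 Ω.
The fractional drop is R_th/(R_th + R_L); requiring this ≤ 0.00620 gives R_L ≥ R_th(1/0.00620 − 1) = 107.1 × 160.3 = 17.2 kΩ.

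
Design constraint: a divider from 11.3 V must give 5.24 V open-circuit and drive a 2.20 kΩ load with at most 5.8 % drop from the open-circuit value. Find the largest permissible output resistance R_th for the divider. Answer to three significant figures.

R_th ≤ 135 Ω

Loading drop = R_th/(R_th + R_L) ≤ 0.0580, so R_th ≤ R_L · ε/(1−ε) = 2.20 kΩ × 0.0580/0.9420 = 135 Ω.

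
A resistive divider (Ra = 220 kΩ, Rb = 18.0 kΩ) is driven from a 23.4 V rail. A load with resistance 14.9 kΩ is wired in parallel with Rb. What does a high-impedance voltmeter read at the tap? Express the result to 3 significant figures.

The load sits in parallel with Rb: Rb‖R_L = (18.0 × 14.9) / (18.0 + 14.9) = 8.152 kΩ.
V_out = 23.4 × 8.152 / (220 + 8.152) = 23.4 × 8.152/228.2 = 0.836 V.

V_out ≈ 0.836 V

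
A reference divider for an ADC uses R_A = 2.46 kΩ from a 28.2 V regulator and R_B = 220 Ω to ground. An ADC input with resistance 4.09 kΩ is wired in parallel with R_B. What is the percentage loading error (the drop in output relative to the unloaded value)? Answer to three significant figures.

The divider's output (Thévenin) resistance is R_A‖R_B = 201.9 Ω.
Fractional drop under load = R_th/(R_th + R_L) = 201.9 / (201.9 + 4090) = 0.04705.
So the output falls by 4.71 %.

4.71 %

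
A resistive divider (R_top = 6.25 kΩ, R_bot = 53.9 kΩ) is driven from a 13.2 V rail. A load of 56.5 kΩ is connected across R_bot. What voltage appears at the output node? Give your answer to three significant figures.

The load sits in parallel with R_bot: R_bot‖R_L = (53.9 × 56.5) / (53.9 + 56.5) = 27.58 kΩ.
V_out = 13.2 × 27.58 / (6.25 + 27.58) = 13.2 × 27.58/33.83 = 10.8 V.
(Unloaded it would have been 11.8 V.)

V_out ≈ 10.8 V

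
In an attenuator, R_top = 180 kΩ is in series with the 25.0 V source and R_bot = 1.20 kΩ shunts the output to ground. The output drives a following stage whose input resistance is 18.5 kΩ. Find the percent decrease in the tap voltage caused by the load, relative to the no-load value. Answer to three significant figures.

The divider's output (Thévenin) resistance is R_top‖R_bot = 1.192 kΩ.
Fractional drop under load = R_th/(R_th + R_L) = 1.192 / (1.192 + 18.5) = 0.06053.
So the output falls by 6.05 %.

6.05 %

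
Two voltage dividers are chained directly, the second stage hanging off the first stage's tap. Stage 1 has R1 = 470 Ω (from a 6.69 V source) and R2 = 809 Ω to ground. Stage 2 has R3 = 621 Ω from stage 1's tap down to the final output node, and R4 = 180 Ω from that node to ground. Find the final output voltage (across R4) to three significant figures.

V_out ≈ 0.694 V

Stage 2 presents R3+R4 = 801.0 Ω as a load on stage 1's tap.
Stage 1's lower leg becomes R2‖(R3+R4) = 402.5 Ω, so V_mid = 6.69 × 402.5/872.5 = 3.086 V.
Stage 2 is itself unloaded: V_out = V_mid × R4/(R3+R4) = 3.086 × 180/801.0 = 0.694 V.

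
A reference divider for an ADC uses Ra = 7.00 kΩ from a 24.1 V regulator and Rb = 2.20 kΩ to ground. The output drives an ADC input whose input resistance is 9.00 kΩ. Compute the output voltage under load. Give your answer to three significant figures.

The load sits in parallel with Rb: Rb‖R_L = (2.20 × 9.00) / (2.20 + 9.00) = 1.768 kΩ.
V_out = 24.1 × 1.768 / (7.00 + 1.768) = 24.1 × 1.768/8.768 = 4.86 V.
(Unloaded it would have been 5.76 V.)

V_out ≈ 4.86 V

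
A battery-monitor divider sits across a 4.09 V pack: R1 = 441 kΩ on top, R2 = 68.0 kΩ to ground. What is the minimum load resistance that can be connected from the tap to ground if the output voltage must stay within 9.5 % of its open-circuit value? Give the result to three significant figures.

Output resistance R_th = R1‖R2 = (441 × 68.0)/509.0 = 58.92 kΩ.
The fractional drop is R_th/(R_th + R_L); requiring this ≤ 0.0950 gives R_L ≥ R_th(1/0.0950 − 1) = 58.92 × 9.526 = 561 kΩ.

R_L(min) ≈ 561 kΩ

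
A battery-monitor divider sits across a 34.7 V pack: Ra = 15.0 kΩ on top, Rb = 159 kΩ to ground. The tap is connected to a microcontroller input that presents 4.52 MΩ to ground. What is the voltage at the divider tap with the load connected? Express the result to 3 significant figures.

The load sits in parallel with Rb: Rb‖R_L = (159 × 4520) / (159 + 4520) = 153.6 kΩ.
V_out = 34.7 × 153.6 / (15.0 + 153.6) = 34.7 × 153.6/168.6 = 31.6 V.

V_out ≈ 31.6 V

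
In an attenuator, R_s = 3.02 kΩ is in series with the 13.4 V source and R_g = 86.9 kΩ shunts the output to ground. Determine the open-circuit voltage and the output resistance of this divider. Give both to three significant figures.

V_th = 12.9 V, R_th = 2.92 kΩ

V_th is the open-circuit tap voltage: 13.4 × 86.9/(3.02 + 86.9) = 12.9 V.
With the supply zeroed, R_s and R_g appear in parallel from the tap: R_th = R_s‖R_g = (3.02 × 86.9)/89.92 = 2.92 kΩ.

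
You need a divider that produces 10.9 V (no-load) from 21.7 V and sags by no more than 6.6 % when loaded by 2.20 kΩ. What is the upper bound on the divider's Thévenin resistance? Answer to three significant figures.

R_th ≤ 155 Ω

Loading drop = R_th/(R_th + R_L) ≤ 0.0660, so R_th ≤ R_L · ε/(1−ε) = 2.20 kΩ × 0.0660/0.9340 = 155 Ω.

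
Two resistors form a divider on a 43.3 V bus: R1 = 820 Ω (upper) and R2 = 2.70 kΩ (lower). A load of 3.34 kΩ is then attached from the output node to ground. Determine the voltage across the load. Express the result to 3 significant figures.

The load sits in parallel with R2: R2‖R_L = (2700 × 3340) / (2700 + 3340) = 1493 Ω.
V_out = 43.3 × 1493 / (820 + 1493) = 43.3 × 1493/2313 = 27.9 V.

V_out ≈ 27.9 V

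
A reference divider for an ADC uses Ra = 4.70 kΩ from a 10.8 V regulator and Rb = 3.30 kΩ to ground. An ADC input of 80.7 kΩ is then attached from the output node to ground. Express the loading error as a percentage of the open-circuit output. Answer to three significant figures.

2.35 %

The divider's output (Thévenin) resistance is Ra‖Rb = 1.939 kΩ.
Fractional drop under load = R_th/(R_th + R_L) = 1.939 / (1.939 + 80.7) = 0.02346.
So the output falls by 2.35 %.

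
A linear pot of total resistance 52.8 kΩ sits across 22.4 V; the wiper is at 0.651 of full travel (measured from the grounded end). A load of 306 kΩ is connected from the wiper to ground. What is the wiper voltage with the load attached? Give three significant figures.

The wiper splits the pot into (1−α)R = 18.43 kΩ above and αR = 34.37 kΩ below.
Lower section ‖ load = 30.90 kΩ.
V_wiper = 22.4 × 30.90/(18.43 + 30.90) = 14.0 V.

V ≈ 14.0 V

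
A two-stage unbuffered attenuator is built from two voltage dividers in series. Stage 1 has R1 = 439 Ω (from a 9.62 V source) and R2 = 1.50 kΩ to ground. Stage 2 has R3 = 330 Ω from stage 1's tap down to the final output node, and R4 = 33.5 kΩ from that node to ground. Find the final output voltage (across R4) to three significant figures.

V_out ≈ 7.30 V

Stage 2 presents R3+R4 = 33830 Ω as a load on stage 1's tap.
Stage 1's lower leg becomes R2‖(R3+R4) = 1436 Ω, so V_mid = 9.62 × 1436/1875 = 7.368 V.
Stage 2 is itself unloaded: V_out = V_mid × R4/(R3+R4) = 7.368 × 33500/33830 = 7.30 V.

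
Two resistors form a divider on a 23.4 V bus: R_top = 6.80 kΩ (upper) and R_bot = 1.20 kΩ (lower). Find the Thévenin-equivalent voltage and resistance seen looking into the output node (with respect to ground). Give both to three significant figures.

V_th = 3.51 V, R_th = 1.02 kΩ

V_th is the open-circuit tap voltage: 23.4 × 1.20/(6.80 + 1.20) = 3.51 V.
With the supply zeroed, R_top and R_bot appear in parallel from the tap: R_th = R_top‖R_bot = (6.80 × 1.20)/8.000 = 1.02 kΩ.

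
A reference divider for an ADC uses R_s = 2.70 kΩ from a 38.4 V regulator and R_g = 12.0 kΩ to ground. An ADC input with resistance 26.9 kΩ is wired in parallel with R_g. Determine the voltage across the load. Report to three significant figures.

V_out ≈ 29.0 V

The load sits in parallel with R_g: R_g‖R_L = (12.0 × 26.9) / (12.0 + 26.9) = 8.298 kΩ.
V_out = 38.4 × 8.298 / (2.70 + 8.298) = 38.4 × 8.298/11.00 = 29.0 V.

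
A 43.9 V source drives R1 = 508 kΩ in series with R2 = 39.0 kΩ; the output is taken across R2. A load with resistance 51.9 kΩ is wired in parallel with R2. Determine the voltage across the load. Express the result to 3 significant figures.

V_out ≈ 1.84 V

The load sits in parallel with R2: R2‖R_L = (39.0 × 51.9) / (39.0 + 51.9) = 22.27 kΩ.
V_out = 43.9 × 22.27 / (508 + 22.27) = 43.9 × 22.27/530.3 = 1.84 V.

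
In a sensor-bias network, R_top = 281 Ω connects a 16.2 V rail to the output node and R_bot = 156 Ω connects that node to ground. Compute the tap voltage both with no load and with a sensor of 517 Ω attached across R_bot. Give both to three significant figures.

Unloaded: 5.78 V; loaded: 4.84 V

Open-circuit: V = 16.2 × 156/(281 + 156) = 5.78 V.
With the load, R_bot becomes R_bot‖R_L = 119.8 Ω, so V = 16.2 × 119.8/400.8 = 4.84 V.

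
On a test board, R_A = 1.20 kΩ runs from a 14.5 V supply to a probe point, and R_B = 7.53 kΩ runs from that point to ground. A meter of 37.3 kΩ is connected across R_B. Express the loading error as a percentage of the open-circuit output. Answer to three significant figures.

The divider's output (Thévenin) resistance is R_A‖R_B = 1.035 kΩ.
Fractional drop under load = R_th/(R_th + R_L) = 1.035 / (1.035 + 37.3) = 0.02700.
So the output falls by 2.70 %.

2.70 %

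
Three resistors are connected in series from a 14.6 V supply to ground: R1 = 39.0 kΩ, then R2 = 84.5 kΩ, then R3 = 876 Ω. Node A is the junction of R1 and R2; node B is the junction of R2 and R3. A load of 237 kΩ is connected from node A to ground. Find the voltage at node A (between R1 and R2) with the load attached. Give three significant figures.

V ≈ 9.00 V

Below node A the series string R2+R3 = 85380 Ω sits in parallel with the 237000 Ω load: 62770 Ω.
V_A = 14.6 × 62770/(39000 + 62770) = 9.00 V.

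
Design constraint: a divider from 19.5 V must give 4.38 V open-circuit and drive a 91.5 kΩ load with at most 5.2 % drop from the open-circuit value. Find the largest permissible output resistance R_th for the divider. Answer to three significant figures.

R_th ≤ 5.02 kΩ

Loading drop = R_th/(R_th + R_L) ≤ 0.0520, so R_th ≤ R_L · ε/(1−ε) = 91.5 kΩ × 0.0520/0.9480 = 5.02 kΩ.
(Any R1, R2 with R2/(R1+R2) = 0.225 and R1‖R2 ≤ 5.02 kΩ will meet the spec.)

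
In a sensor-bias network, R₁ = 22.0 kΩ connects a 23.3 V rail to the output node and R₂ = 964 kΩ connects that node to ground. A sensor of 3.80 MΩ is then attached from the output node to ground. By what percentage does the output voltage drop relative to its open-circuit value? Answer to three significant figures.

0.563 %

The divider's output (Thévenin) resistance is R₁‖R₂ = 21.51 kΩ.
Fractional drop under load = R_th/(R_th + R_L) = 21.51 / (21.51 + 3800) = 0.005628.
So the output falls by 0.563 %.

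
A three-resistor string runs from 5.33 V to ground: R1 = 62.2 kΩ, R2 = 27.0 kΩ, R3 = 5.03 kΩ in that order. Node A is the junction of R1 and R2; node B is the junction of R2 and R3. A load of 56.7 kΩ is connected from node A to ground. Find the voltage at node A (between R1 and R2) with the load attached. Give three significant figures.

Below node A the series string R2+R3 = 32.03 kΩ sits in parallel with the 56.7 kΩ load: 20.47 kΩ.
V_A = 5.33 × 20.47/(62.2 + 20.47) = 1.32 V.

V ≈ 1.32 V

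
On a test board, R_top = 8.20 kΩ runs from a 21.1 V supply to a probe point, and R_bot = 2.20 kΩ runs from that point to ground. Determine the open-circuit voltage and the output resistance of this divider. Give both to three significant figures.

V_th is the open-circuit tap voltage: 21.1 × 2.20/(8.20 + 2.20) = 4.46 V.
With the supply zeroed, R_top and R_bot appear in parallel from the tap: R_th = R_top‖R_bot = (8.20 × 2.20)/10.40 = 1.73 kΩ.

V_th = 4.46 V, R_th = 1.73 kΩ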